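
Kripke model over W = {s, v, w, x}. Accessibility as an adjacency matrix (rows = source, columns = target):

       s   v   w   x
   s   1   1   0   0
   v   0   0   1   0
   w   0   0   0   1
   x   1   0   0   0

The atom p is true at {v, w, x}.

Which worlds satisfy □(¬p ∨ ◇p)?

{s, v, x}

s: successors {s, v}; ¬p ∨ ◇p there: s:T, v:T. ✓
v: successors {w}; ¬p ∨ ◇p there: w:T. ✓
w: successors {x}; ¬p ∨ ◇p there: x:F. ✗
x: successors {s}; ¬p ∨ ◇p there: s:T. ✓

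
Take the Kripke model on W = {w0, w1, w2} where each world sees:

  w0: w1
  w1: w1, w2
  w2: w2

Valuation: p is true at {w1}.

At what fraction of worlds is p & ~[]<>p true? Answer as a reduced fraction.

1/3

w0: p is F, ~[]<>p is F. ✗
w1: p is T, ~[]<>p is T. ✓
w2: p is F, ~[]<>p is T. ✗
That's 1 of 3 worlds, so 1/3.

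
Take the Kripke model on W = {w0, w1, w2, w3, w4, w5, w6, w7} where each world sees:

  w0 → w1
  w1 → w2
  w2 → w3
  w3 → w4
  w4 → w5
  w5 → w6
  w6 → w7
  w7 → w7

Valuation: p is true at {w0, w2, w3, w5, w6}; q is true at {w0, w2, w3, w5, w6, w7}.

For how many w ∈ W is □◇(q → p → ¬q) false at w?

w0: successors {w1}; ◇(q → p → ¬q) there: w1:F. ✗
w1: successors {w2}; ◇(q → p → ¬q) there: w2:F. ✗
w2: successors {w3}; ◇(q → p → ¬q) there: w3:T. ✓
w3: successors {w4}; ◇(q → p → ¬q) there: w4:F. ✗
w4: successors {w5}; ◇(q → p → ¬q) there: w5:F. ✗
w5: successors {w6}; ◇(q → p → ¬q) there: w6:T. ✓
w6: successors {w7}; ◇(q → p → ¬q) there: w7:T. ✓
w7: successors {w7}; ◇(q → p → ¬q) there: w7:T. ✓
Satisfying worlds: {w2, w5, w6, w7}.
So □◇(q → p → ¬q) fails at the other 4 worlds.

4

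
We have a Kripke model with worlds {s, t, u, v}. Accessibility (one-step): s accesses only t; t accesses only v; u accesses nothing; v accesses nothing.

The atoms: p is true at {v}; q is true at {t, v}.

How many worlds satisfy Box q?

4

s: successors {t}; q there: t:T. ✓
t: successors {v}; q there: v:T. ✓
u: no successors, so Box q holds vacuously. ✓
v: no successors, so Box q holds vacuously. ✓
Satisfying worlds: {s, t, u, v}.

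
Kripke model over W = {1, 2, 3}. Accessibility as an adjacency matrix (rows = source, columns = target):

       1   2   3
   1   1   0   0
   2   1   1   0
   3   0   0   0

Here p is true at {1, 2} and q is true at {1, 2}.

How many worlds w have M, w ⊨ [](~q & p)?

1: successors {1}; ~q & p there: 1:F. ✗
2: successors {1, 2}; ~q & p there: 1:F, 2:F. ✗
3: no successors, so [](~q & p) holds vacuously. ✓
Satisfying worlds: {3}.

1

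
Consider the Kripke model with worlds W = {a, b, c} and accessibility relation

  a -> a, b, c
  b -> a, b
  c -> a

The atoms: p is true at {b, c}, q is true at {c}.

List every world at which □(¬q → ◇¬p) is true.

a: successors {a, b, c}; ¬q → ◇¬p there: a:T, b:T, c:T. ✓
b: successors {a, b}; ¬q → ◇¬p there: a:T, b:T. ✓
c: successors {a}; ¬q → ◇¬p there: a:T. ✓

{a, b, c}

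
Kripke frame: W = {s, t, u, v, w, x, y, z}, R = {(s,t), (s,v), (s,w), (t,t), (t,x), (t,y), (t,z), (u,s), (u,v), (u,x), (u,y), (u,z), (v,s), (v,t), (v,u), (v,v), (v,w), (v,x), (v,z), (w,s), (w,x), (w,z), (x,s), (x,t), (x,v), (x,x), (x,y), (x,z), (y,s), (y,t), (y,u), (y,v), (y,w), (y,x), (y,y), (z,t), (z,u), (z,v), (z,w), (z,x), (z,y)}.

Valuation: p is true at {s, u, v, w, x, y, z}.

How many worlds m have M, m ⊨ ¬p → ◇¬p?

s: ¬p is F, ◇¬p is T. ✓
t: ¬p is T, ◇¬p is T. ✓
u: ¬p is F, ◇¬p is F. ✓
v: ¬p is F, ◇¬p is T. ✓
w: ¬p is F, ◇¬p is F. ✓
x: ¬p is F, ◇¬p is T. ✓
y: ¬p is F, ◇¬p is T. ✓
z: ¬p is F, ◇¬p is T. ✓
Satisfying worlds: {s, t, u, v, w, x, y, z}.

8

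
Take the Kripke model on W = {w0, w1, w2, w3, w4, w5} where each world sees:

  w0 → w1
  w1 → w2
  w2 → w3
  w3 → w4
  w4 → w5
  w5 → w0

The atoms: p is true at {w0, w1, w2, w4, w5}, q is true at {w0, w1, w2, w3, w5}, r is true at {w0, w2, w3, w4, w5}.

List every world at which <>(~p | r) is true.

w0: successors {w1}; ~p | r there: w1:F. ✗
w1: successors {w2}; ~p | r there: w2:T. ✓
w2: successors {w3}; ~p | r there: w3:T. ✓
w3: successors {w4}; ~p | r there: w4:T. ✓
w4: successors {w5}; ~p | r there: w5:T. ✓
w5: successors {w0}; ~p | r there: w0:T. ✓

{w1, w2, w3, w4, w5}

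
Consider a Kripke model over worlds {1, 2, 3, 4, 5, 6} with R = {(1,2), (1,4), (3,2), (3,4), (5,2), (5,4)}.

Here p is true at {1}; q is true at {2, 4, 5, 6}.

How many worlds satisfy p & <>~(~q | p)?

1: p is T, <>~(~q | p) is T. ✓
2: p is F, <>~(~q | p) is F. ✗
3: p is F, <>~(~q | p) is T. ✗
4: p is F, <>~(~q | p) is F. ✗
5: p is F, <>~(~q | p) is T. ✗
6: p is F, <>~(~q | p) is F. ✗
Satisfying worlds: {1}.

1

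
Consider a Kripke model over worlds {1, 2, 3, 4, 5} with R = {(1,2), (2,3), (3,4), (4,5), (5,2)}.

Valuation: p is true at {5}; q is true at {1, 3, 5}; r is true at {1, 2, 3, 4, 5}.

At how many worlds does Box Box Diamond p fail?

1: successors {2}; Box Diamond p there: 2:F. ✗
2: successors {3}; Box Diamond p there: 3:T. ✓
3: successors {4}; Box Diamond p there: 4:F. ✗
4: successors {5}; Box Diamond p there: 5:F. ✗
5: successors {2}; Box Diamond p there: 2:F. ✗
Satisfying worlds: {2}.
So Box Box Diamond p fails at the other 4 worlds.

4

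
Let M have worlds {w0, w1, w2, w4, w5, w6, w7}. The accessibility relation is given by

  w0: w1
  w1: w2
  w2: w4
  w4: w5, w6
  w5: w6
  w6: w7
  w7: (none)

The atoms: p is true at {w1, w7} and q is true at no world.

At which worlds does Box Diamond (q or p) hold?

{w5, w7}

w0: successors {w1}; Diamond (q or p) there: w1:F. ✗
w1: successors {w2}; Diamond (q or p) there: w2:F. ✗
w2: successors {w4}; Diamond (q or p) there: w4:F. ✗
w4: successors {w5, w6}; Diamond (q or p) there: w5:F, w6:T. ✗
w5: successors {w6}; Diamond (q or p) there: w6:T. ✓
w6: successors {w7}; Diamond (q or p) there: w7:F. ✗
w7: no successors, so Box Diamond (q or p) holds vacuously. ✓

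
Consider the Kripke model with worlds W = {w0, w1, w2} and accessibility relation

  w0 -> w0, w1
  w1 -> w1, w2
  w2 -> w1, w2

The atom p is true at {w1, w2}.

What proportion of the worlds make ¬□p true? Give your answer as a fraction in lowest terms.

w0: □p is F. ✓
w1: □p is T. ✗
w2: □p is T. ✗
That's 1 of 3 worlds, so 1/3.

1/3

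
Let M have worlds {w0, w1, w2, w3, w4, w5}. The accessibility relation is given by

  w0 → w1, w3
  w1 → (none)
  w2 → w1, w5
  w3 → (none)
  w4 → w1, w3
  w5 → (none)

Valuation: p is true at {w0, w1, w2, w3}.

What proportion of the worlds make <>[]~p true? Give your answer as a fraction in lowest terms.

1/2

w0: successors {w1, w3}; []~p there: w1:T, w3:T. ✓
w1: no successors, so <>[]~p fails. ✗
w2: successors {w1, w5}; []~p there: w1:T, w5:T. ✓
w3: no successors, so <>[]~p fails. ✗
w4: successors {w1, w3}; []~p there: w1:T, w3:T. ✓
w5: no successors, so <>[]~p fails. ✗
That's 3 of 6 worlds, so 3/6 = 1/2.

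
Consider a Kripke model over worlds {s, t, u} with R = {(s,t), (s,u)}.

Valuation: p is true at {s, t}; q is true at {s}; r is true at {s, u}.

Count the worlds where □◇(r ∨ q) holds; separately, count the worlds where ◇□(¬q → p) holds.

2 and 1

For □◇(r ∨ q):
s: successors {t, u}; ◇(r ∨ q) there: t:F, u:F. ✗
t: no successors, so □◇(r ∨ q) holds vacuously. ✓
u: no successors, so □◇(r ∨ q) holds vacuously. ✓
— 2 worlds.
For ◇□(¬q → p):
s: successors {t, u}; □(¬q → p) there: t:T, u:T. ✓
t: no successors, so ◇□(¬q → p) fails. ✗
u: no successors, so ◇□(¬q → p) fails. ✗
— 1 world.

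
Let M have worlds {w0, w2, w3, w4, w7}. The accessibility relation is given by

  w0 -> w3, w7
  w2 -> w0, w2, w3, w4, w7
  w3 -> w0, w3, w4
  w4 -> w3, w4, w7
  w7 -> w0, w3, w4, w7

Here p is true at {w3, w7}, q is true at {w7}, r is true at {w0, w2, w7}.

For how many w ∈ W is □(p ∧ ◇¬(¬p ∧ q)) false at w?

4

w0: successors {w3, w7}; p ∧ ◇¬(¬p ∧ q) there: w3:T, w7:T. ✓
w2: successors {w0, w2, w3, w4, w7}; p ∧ ◇¬(¬p ∧ q) there: w0:F, w2:F, w3:T, w4:F, w7:T. ✗
w3: successors {w0, w3, w4}; p ∧ ◇¬(¬p ∧ q) there: w0:F, w3:T, w4:F. ✗
w4: successors {w3, w4, w7}; p ∧ ◇¬(¬p ∧ q) there: w3:T, w4:F, w7:T. ✗
w7: successors {w0, w3, w4, w7}; p ∧ ◇¬(¬p ∧ q) there: w0:F, w3:T, w4:F, w7:T. ✗
Satisfying worlds: {w0}.
So □(p ∧ ◇¬(¬p ∧ q)) fails at the other 4 worlds.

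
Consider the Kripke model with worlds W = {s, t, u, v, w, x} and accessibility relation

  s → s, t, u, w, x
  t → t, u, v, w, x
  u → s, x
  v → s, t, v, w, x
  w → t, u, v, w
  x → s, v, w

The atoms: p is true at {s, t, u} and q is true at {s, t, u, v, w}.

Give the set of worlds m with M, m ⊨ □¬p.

∅

s: successors {s, t, u, w, x}; ¬p there: s:F, t:F, u:F, w:T, x:T. ✗
t: successors {t, u, v, w, x}; ¬p there: t:F, u:F, v:T, w:T, x:T. ✗
u: successors {s, x}; ¬p there: s:F, x:T. ✗
v: successors {s, t, v, w, x}; ¬p there: s:F, t:F, v:T, w:T, x:T. ✗
w: successors {t, u, v, w}; ¬p there: t:F, u:F, v:T, w:T. ✗
x: successors {s, v, w}; ¬p there: s:F, v:T, w:T. ✗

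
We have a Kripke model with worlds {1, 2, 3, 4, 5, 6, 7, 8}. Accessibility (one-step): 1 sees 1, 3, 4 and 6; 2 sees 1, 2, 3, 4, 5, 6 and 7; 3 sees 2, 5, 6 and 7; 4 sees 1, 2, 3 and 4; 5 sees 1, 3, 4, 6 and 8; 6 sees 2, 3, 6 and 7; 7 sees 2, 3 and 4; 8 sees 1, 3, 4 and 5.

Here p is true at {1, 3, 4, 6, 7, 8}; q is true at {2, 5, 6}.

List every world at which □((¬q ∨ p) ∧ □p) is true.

1: successors {1, 3, 4, 6}; (¬q ∨ p) ∧ □p there: 1:T, 3:F, 4:F, 6:F. ✗
2: successors {1, 2, 3, 4, 5, 6, 7}; (¬q ∨ p) ∧ □p there: 1:T, 2:F, 3:F, 4:F, 5:F, 6:F, 7:F. ✗
3: successors {2, 5, 6, 7}; (¬q ∨ p) ∧ □p there: 2:F, 5:F, 6:F, 7:F. ✗
4: successors {1, 2, 3, 4}; (¬q ∨ p) ∧ □p there: 1:T, 2:F, 3:F, 4:F. ✗
5: successors {1, 3, 4, 6, 8}; (¬q ∨ p) ∧ □p there: 1:T, 3:F, 4:F, 6:F, 8:F. ✗
6: successors {2, 3, 6, 7}; (¬q ∨ p) ∧ □p there: 2:F, 3:F, 6:F, 7:F. ✗
7: successors {2, 3, 4}; (¬q ∨ p) ∧ □p there: 2:F, 3:F, 4:F. ✗
8: successors {1, 3, 4, 5}; (¬q ∨ p) ∧ □p there: 1:T, 3:F, 4:F, 5:F. ✗

∅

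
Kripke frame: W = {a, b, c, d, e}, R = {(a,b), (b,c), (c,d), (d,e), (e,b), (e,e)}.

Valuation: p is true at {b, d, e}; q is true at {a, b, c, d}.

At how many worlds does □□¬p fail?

a: successors {b}; □¬p there: b:T. ✓
b: successors {c}; □¬p there: c:F. ✗
c: successors {d}; □¬p there: d:F. ✗
d: successors {e}; □¬p there: e:F. ✗
e: successors {b, e}; □¬p there: b:T, e:F. ✗
Satisfying worlds: {a}.
So □□¬p fails at the other 4 worlds.

4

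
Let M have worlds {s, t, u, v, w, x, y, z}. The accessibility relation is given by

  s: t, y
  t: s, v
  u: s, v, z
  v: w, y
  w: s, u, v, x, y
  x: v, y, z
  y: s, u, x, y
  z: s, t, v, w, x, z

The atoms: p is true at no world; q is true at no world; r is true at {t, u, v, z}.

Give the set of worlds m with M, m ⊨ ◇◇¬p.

s: successors {t, y}; ◇¬p there: t:T, y:T. ✓
t: successors {s, v}; ◇¬p there: s:T, v:T. ✓
u: successors {s, v, z}; ◇¬p there: s:T, v:T, z:T. ✓
v: successors {w, y}; ◇¬p there: w:T, y:T. ✓
w: successors {s, u, v, x, y}; ◇¬p there: s:T, u:T, v:T, x:T, y:T. ✓
x: successors {v, y, z}; ◇¬p there: v:T, y:T, z:T. ✓
y: successors {s, u, x, y}; ◇¬p there: s:T, u:T, x:T, y:T. ✓
z: successors {s, t, v, w, x, z}; ◇¬p there: s:T, t:T, v:T, w:T, x:T, z:T. ✓

{s, t, u, v, w, x, y, z}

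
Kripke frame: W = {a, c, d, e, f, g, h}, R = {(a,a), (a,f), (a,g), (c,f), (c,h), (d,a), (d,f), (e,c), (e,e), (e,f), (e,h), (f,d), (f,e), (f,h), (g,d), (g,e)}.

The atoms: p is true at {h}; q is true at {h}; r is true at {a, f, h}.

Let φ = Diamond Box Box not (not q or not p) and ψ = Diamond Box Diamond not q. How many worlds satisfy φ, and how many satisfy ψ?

For Diamond Box Box not (not q or not p):
a: successors {a, f, g}; Box Box not (not q or not p) there: a:F, f:F, g:F. ✗
c: successors {f, h}; Box Box not (not q or not p) there: f:F, h:T. ✓
d: successors {a, f}; Box Box not (not q or not p) there: a:F, f:F. ✗
e: successors {c, e, f, h}; Box Box not (not q or not p) there: c:F, e:F, f:F, h:T. ✓
f: successors {d, e, h}; Box Box not (not q or not p) there: d:F, e:F, h:T. ✓
g: successors {d, e}; Box Box not (not q or not p) there: d:F, e:F. ✗
h: no successors, so Diamond Box Box not (not q or not p) fails. ✗
— 3 worlds.
For Diamond Box Diamond not q:
a: successors {a, f, g}; Box Diamond not q there: a:T, f:F, g:T. ✓
c: successors {f, h}; Box Diamond not q there: f:F, h:T. ✓
d: successors {a, f}; Box Diamond not q there: a:T, f:F. ✓
e: successors {c, e, f, h}; Box Diamond not q there: c:F, e:F, f:F, h:T. ✓
f: successors {d, e, h}; Box Diamond not q there: d:T, e:F, h:T. ✓
g: successors {d, e}; Box Diamond not q there: d:T, e:F. ✓
h: no successors, so Diamond Box Diamond not q fails. ✗
— 6 worlds.

3 and 6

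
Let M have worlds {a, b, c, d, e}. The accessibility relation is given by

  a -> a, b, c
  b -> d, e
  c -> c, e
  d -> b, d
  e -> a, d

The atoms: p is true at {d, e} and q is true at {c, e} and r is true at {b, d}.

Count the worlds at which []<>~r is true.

a: successors {a, b, c}; <>~r there: a:T, b:T, c:T. ✓
b: successors {d, e}; <>~r there: d:F, e:T. ✗
c: successors {c, e}; <>~r there: c:T, e:T. ✓
d: successors {b, d}; <>~r there: b:T, d:F. ✗
e: successors {a, d}; <>~r there: a:T, d:F. ✗
Satisfying worlds: {a, c}.

2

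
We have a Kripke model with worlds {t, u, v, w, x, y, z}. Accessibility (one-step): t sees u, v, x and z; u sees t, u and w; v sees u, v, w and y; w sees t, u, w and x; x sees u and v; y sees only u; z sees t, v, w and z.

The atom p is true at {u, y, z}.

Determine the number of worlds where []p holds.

t: successors {u, v, x, z}; p there: u:T, v:F, x:F, z:T. ✗
u: successors {t, u, w}; p there: t:F, u:T, w:F. ✗
v: successors {u, v, w, y}; p there: u:T, v:F, w:F, y:T. ✗
w: successors {t, u, w, x}; p there: t:F, u:T, w:F, x:F. ✗
x: successors {u, v}; p there: u:T, v:F. ✗
y: successors {u}; p there: u:T. ✓
z: successors {t, v, w, z}; p there: t:F, v:F, w:F, z:T. ✗
Satisfying worlds: {y}.

1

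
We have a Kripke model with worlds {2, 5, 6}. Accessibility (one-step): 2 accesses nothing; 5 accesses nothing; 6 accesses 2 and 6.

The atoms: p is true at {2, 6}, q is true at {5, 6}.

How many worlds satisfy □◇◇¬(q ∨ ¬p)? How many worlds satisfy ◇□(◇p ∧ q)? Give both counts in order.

For □◇◇¬(q ∨ ¬p):
2: no successors, so □◇◇¬(q ∨ ¬p) holds vacuously. ✓
5: no successors, so □◇◇¬(q ∨ ¬p) holds vacuously. ✓
6: successors {2, 6}; ◇◇¬(q ∨ ¬p) there: 2:F, 6:T. ✗
— 2 worlds.
For ◇□(◇p ∧ q):
2: no successors, so ◇□(◇p ∧ q) fails. ✗
5: no successors, so ◇□(◇p ∧ q) fails. ✗
6: successors {2, 6}; □(◇p ∧ q) there: 2:T, 6:F. ✓
— 1 world.

2 and 1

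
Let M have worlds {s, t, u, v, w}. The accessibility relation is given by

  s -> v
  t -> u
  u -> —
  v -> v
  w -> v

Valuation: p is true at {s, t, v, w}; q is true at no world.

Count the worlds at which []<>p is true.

s: successors {v}; <>p there: v:T. ✓
t: successors {u}; <>p there: u:F. ✗
u: no successors, so []<>p holds vacuously. ✓
v: successors {v}; <>p there: v:T. ✓
w: successors {v}; <>p there: v:T. ✓
Satisfying worlds: {s, u, v, w}.

4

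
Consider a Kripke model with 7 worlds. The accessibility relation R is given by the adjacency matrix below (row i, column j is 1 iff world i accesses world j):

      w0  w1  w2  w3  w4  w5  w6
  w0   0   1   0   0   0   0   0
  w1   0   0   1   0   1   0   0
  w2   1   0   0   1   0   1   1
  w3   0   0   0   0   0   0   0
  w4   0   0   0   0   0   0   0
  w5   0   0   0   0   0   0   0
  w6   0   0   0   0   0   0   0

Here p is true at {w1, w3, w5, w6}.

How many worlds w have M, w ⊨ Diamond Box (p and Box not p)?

2

w0: successors {w1}; Box (p and Box not p) there: w1:F. ✗
w1: successors {w2, w4}; Box (p and Box not p) there: w2:F, w4:T. ✓
w2: successors {w0, w3, w5, w6}; Box (p and Box not p) there: w0:T, w3:T, w5:T, w6:T. ✓
w3: no successors, so Diamond Box (p and Box not p) fails. ✗
w4: no successors, so Diamond Box (p and Box not p) fails. ✗
w5: no successors, so Diamond Box (p and Box not p) fails. ✗
w6: no successors, so Diamond Box (p and Box not p) fails. ✗
Satisfying worlds: {w1, w2}.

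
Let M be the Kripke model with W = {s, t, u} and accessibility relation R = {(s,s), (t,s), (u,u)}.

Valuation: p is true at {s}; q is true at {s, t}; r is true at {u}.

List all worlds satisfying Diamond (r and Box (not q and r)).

s: successors {s}; r and Box (not q and r) there: s:F. ✗
t: successors {s}; r and Box (not q and r) there: s:F. ✗
u: successors {u}; r and Box (not q and r) there: u:T. ✓

{u}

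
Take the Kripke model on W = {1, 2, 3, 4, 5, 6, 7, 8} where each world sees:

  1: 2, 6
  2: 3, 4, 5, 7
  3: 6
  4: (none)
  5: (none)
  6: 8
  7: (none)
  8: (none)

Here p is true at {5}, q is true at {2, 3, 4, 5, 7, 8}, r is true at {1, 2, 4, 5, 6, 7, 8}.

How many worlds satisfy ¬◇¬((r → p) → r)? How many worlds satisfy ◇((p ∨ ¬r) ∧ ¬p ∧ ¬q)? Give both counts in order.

For ¬◇¬((r → p) → r):
1: ◇¬((r → p) → r) is F. ✓
2: ◇¬((r → p) → r) is T. ✗
3: ◇¬((r → p) → r) is F. ✓
4: ◇¬((r → p) → r) is F. ✓
5: ◇¬((r → p) → r) is F. ✓
6: ◇¬((r → p) → r) is F. ✓
7: ◇¬((r → p) → r) is F. ✓
8: ◇¬((r → p) → r) is F. ✓
— 7 worlds.
For ◇((p ∨ ¬r) ∧ ¬p ∧ ¬q):
1: successors {2, 6}; (p ∨ ¬r) ∧ ¬p ∧ ¬q there: 2:F, 6:F. ✗
2: successors {3, 4, 5, 7}; (p ∨ ¬r) ∧ ¬p ∧ ¬q there: 3:F, 4:F, 5:F, 7:F. ✗
3: successors {6}; (p ∨ ¬r) ∧ ¬p ∧ ¬q there: 6:F. ✗
4: no successors, so ◇((p ∨ ¬r) ∧ ¬p ∧ ¬q) fails. ✗
5: no successors, so ◇((p ∨ ¬r) ∧ ¬p ∧ ¬q) fails. ✗
6: successors {8}; (p ∨ ¬r) ∧ ¬p ∧ ¬q there: 8:F. ✗
7: no successors, so ◇((p ∨ ¬r) ∧ ¬p ∧ ¬q) fails. ✗
8: no successors, so ◇((p ∨ ¬r) ∧ ¬p ∧ ¬q) fails. ✗
— 0 worlds.

7 and 0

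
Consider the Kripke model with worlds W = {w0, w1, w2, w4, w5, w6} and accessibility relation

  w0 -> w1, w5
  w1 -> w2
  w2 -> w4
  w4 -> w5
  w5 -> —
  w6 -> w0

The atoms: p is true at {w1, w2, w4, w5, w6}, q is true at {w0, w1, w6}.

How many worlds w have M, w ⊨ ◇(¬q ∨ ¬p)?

w0: successors {w1, w5}; ¬q ∨ ¬p there: w1:F, w5:T. ✓
w1: successors {w2}; ¬q ∨ ¬p there: w2:T. ✓
w2: successors {w4}; ¬q ∨ ¬p there: w4:T. ✓
w4: successors {w5}; ¬q ∨ ¬p there: w5:T. ✓
w5: no successors, so ◇(¬q ∨ ¬p) fails. ✗
w6: successors {w0}; ¬q ∨ ¬p there: w0:T. ✓
Satisfying worlds: {w0, w1, w2, w4, w6}.

5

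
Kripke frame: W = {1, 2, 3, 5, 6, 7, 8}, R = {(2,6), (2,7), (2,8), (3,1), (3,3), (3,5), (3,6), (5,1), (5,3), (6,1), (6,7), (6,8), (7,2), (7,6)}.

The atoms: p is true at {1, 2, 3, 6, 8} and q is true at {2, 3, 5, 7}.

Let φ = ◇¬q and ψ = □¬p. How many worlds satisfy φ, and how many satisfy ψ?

For ◇¬q:
1: no successors, so ◇¬q fails. ✗
2: successors {6, 7, 8}; ¬q there: 6:T, 7:F, 8:T. ✓
3: successors {1, 3, 5, 6}; ¬q there: 1:T, 3:F, 5:F, 6:T. ✓
5: successors {1, 3}; ¬q there: 1:T, 3:F. ✓
6: successors {1, 7, 8}; ¬q there: 1:T, 7:F, 8:T. ✓
7: successors {2, 6}; ¬q there: 2:F, 6:T. ✓
8: no successors, so ◇¬q fails. ✗
— 5 worlds.
For □¬p:
1: no successors, so □¬p holds vacuously. ✓
2: successors {6, 7, 8}; ¬p there: 6:F, 7:T, 8:F. ✗
3: successors {1, 3, 5, 6}; ¬p there: 1:F, 3:F, 5:T, 6:F. ✗
5: successors {1, 3}; ¬p there: 1:F, 3:F. ✗
6: successors {1, 7, 8}; ¬p there: 1:F, 7:T, 8:F. ✗
7: successors {2, 6}; ¬p there: 2:F, 6:F. ✗
8: no successors, so □¬p holds vacuously. ✓
— 2 worlds.

5 and 2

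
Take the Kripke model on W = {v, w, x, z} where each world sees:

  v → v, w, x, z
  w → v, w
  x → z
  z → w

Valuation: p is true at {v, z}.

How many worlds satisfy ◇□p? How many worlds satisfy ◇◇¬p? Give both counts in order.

1 and 4

For ◇□p:
v: successors {v, w, x, z}; □p there: v:F, w:F, x:T, z:F. ✓
w: successors {v, w}; □p there: v:F, w:F. ✗
x: successors {z}; □p there: z:F. ✗
z: successors {w}; □p there: w:F. ✗
— 1 world.
For ◇◇¬p:
v: successors {v, w, x, z}; ◇¬p there: v:T, w:T, x:F, z:T. ✓
w: successors {v, w}; ◇¬p there: v:T, w:T. ✓
x: successors {z}; ◇¬p there: z:T. ✓
z: successors {w}; ◇¬p there: w:T. ✓
— 4 worlds.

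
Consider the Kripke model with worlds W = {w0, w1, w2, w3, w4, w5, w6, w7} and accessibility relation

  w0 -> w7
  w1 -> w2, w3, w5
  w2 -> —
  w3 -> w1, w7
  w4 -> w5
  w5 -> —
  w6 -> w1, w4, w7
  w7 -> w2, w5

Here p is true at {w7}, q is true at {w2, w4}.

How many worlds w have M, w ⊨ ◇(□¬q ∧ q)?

w0: successors {w7}; □¬q ∧ q there: w7:F. ✗
w1: successors {w2, w3, w5}; □¬q ∧ q there: w2:T, w3:F, w5:F. ✓
w2: no successors, so ◇(□¬q ∧ q) fails. ✗
w3: successors {w1, w7}; □¬q ∧ q there: w1:F, w7:F. ✗
w4: successors {w5}; □¬q ∧ q there: w5:F. ✗
w5: no successors, so ◇(□¬q ∧ q) fails. ✗
w6: successors {w1, w4, w7}; □¬q ∧ q there: w1:F, w4:T, w7:F. ✓
w7: successors {w2, w5}; □¬q ∧ q there: w2:T, w5:F. ✓
Satisfying worlds: {w1, w6, w7}.

3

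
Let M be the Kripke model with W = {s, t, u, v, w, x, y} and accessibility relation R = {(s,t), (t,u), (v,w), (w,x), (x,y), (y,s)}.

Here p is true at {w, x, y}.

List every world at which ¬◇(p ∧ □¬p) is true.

{s, t, u, v, w, y}

s: ◇(p ∧ □¬p) is F. ✓
t: ◇(p ∧ □¬p) is F. ✓
u: ◇(p ∧ □¬p) is F. ✓
v: ◇(p ∧ □¬p) is F. ✓
w: ◇(p ∧ □¬p) is F. ✓
x: ◇(p ∧ □¬p) is T. ✗
y: ◇(p ∧ □¬p) is F. ✓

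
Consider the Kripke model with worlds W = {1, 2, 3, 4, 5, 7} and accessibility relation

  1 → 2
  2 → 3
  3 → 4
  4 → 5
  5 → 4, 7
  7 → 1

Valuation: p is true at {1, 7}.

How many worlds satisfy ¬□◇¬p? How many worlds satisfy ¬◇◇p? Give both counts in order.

1 and 4

For ¬□◇¬p:
1: □◇¬p is T. ✗
2: □◇¬p is T. ✗
3: □◇¬p is T. ✗
4: □◇¬p is T. ✗
5: □◇¬p is F. ✓
7: □◇¬p is T. ✗
— 1 world.
For ¬◇◇p:
1: ◇◇p is F. ✓
2: ◇◇p is F. ✓
3: ◇◇p is F. ✓
4: ◇◇p is T. ✗
5: ◇◇p is T. ✗
7: ◇◇p is F. ✓
— 4 worlds.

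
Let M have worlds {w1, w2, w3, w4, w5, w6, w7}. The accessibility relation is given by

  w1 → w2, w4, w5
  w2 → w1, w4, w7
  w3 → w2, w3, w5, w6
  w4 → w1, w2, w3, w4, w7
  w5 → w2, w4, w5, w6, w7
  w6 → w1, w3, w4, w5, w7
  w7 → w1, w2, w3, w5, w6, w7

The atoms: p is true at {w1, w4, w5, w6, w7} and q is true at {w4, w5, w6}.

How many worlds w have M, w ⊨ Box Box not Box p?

0

w1: successors {w2, w4, w5}; Box not Box p there: w2:T, w4:F, w5:F. ✗
w2: successors {w1, w4, w7}; Box not Box p there: w1:F, w4:F, w7:F. ✗
w3: successors {w2, w3, w5, w6}; Box not Box p there: w2:T, w3:F, w5:F, w6:T. ✗
w4: successors {w1, w2, w3, w4, w7}; Box not Box p there: w1:F, w2:T, w3:F, w4:F, w7:F. ✗
w5: successors {w2, w4, w5, w6, w7}; Box not Box p there: w2:T, w4:F, w5:F, w6:T, w7:F. ✗
w6: successors {w1, w3, w4, w5, w7}; Box not Box p there: w1:F, w3:F, w4:F, w5:F, w7:F. ✗
w7: successors {w1, w2, w3, w5, w6, w7}; Box not Box p there: w1:F, w2:T, w3:F, w5:F, w6:T, w7:F. ✗
Satisfying worlds: ∅.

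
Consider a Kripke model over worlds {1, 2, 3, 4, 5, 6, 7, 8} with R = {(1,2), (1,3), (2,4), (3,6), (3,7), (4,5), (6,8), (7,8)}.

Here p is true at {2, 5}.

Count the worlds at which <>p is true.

2

1: successors {2, 3}; p there: 2:T, 3:F. ✓
2: successors {4}; p there: 4:F. ✗
3: successors {6, 7}; p there: 6:F, 7:F. ✗
4: successors {5}; p there: 5:T. ✓
5: no successors, so <>p fails. ✗
6: successors {8}; p there: 8:F. ✗
7: successors {8}; p there: 8:F. ✗
8: no successors, so <>p fails. ✗
Satisfying worlds: {1, 4}.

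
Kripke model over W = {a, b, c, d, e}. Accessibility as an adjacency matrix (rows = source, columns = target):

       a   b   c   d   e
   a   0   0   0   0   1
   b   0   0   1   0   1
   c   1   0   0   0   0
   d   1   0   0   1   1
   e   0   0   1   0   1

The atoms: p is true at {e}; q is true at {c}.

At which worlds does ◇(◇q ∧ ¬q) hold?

a: successors {e}; ◇q ∧ ¬q there: e:T. ✓
b: successors {c, e}; ◇q ∧ ¬q there: c:F, e:T. ✓
c: successors {a}; ◇q ∧ ¬q there: a:F. ✗
d: successors {a, d, e}; ◇q ∧ ¬q there: a:F, d:F, e:T. ✓
e: successors {c, e}; ◇q ∧ ¬q there: c:F, e:T. ✓

{a, b, d, e}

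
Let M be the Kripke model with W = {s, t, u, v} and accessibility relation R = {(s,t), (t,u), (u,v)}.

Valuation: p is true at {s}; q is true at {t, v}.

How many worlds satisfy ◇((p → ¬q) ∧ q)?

2

s: successors {t}; (p → ¬q) ∧ q there: t:T. ✓
t: successors {u}; (p → ¬q) ∧ q there: u:F. ✗
u: successors {v}; (p → ¬q) ∧ q there: v:T. ✓
v: no successors, so ◇((p → ¬q) ∧ q) fails. ✗
Satisfying worlds: {s, u}.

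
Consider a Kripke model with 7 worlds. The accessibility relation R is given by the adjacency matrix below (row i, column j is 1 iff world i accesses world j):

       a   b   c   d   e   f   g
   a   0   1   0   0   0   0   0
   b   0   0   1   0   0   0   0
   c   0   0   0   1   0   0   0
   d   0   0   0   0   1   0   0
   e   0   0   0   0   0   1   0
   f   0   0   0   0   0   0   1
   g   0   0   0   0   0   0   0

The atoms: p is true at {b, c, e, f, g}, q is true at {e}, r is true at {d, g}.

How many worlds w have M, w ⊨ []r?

a: successors {b}; r there: b:F. ✗
b: successors {c}; r there: c:F. ✗
c: successors {d}; r there: d:T. ✓
d: successors {e}; r there: e:F. ✗
e: successors {f}; r there: f:F. ✗
f: successors {g}; r there: g:T. ✓
g: no successors, so []r holds vacuously. ✓
Satisfying worlds: {c, f, g}.

3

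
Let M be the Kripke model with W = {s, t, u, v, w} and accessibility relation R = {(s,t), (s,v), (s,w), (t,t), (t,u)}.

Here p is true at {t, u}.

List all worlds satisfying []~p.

{u, v, w}

s: successors {t, v, w}; ~p there: t:F, v:T, w:T. ✗
t: successors {t, u}; ~p there: t:F, u:F. ✗
u: no successors, so []~p holds vacuously. ✓
v: no successors, so []~p holds vacuously. ✓
w: no successors, so []~p holds vacuously. ✓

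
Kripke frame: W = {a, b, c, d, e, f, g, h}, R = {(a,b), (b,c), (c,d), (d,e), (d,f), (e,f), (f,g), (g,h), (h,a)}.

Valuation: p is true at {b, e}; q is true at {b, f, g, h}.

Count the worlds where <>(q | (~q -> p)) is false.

a: successors {b}; q | (~q -> p) there: b:T. ✓
b: successors {c}; q | (~q -> p) there: c:F. ✗
c: successors {d}; q | (~q -> p) there: d:F. ✗
d: successors {e, f}; q | (~q -> p) there: e:T, f:T. ✓
e: successors {f}; q | (~q -> p) there: f:T. ✓
f: successors {g}; q | (~q -> p) there: g:T. ✓
g: successors {h}; q | (~q -> p) there: h:T. ✓
h: successors {a}; q | (~q -> p) there: a:F. ✗
Satisfying worlds: {a, d, e, f, g}.
So <>(q | (~q -> p)) fails at the other 3 worlds.

3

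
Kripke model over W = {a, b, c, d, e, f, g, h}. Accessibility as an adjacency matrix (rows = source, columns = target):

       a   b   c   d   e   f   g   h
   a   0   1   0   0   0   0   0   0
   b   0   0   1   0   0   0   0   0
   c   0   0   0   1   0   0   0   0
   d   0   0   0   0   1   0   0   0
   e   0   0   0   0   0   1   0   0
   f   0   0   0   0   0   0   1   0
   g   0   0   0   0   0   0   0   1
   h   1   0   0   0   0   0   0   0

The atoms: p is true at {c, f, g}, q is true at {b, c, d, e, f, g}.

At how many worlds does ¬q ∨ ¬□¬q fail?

1

a: ¬q is T, ¬□¬q is T. ✓
b: ¬q is F, ¬□¬q is T. ✓
c: ¬q is F, ¬□¬q is T. ✓
d: ¬q is F, ¬□¬q is T. ✓
e: ¬q is F, ¬□¬q is T. ✓
f: ¬q is F, ¬□¬q is T. ✓
g: ¬q is F, ¬□¬q is F. ✗
h: ¬q is T, ¬□¬q is F. ✓
Satisfying worlds: {a, b, c, d, e, f, h}.
So ¬q ∨ ¬□¬q fails at the other 1 world.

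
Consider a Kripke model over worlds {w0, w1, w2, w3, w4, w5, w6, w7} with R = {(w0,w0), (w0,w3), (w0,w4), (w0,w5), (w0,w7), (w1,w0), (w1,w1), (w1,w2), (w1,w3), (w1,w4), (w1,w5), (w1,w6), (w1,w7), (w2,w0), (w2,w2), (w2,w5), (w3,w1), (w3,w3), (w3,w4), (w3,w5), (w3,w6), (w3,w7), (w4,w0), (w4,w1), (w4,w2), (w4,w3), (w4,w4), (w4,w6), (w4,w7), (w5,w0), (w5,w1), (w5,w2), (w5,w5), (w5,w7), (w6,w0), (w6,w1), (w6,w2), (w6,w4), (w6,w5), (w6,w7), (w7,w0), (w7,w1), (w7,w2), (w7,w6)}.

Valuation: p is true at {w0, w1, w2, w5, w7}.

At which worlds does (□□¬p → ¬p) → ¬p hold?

{w3, w4, w6}

w0: □□¬p → ¬p is T, ¬p is F. ✗
w1: □□¬p → ¬p is T, ¬p is F. ✗
w2: □□¬p → ¬p is T, ¬p is F. ✗
w3: □□¬p → ¬p is T, ¬p is T. ✓
w4: □□¬p → ¬p is T, ¬p is T. ✓
w5: □□¬p → ¬p is T, ¬p is F. ✗
w6: □□¬p → ¬p is T, ¬p is T. ✓
w7: □□¬p → ¬p is T, ¬p is F. ✗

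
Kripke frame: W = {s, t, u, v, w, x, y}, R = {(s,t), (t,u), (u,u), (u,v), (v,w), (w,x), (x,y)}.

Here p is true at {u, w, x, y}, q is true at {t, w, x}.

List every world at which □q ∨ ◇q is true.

s: □q is T, ◇q is T. ✓
t: □q is F, ◇q is F. ✗
u: □q is F, ◇q is F. ✗
v: □q is T, ◇q is T. ✓
w: □q is T, ◇q is T. ✓
x: □q is F, ◇q is F. ✗
y: □q is T, ◇q is F. ✓

{s, v, w, y}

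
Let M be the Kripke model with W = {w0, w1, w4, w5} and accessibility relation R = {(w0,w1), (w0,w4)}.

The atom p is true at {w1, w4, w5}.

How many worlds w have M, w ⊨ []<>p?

w0: successors {w1, w4}; <>p there: w1:F, w4:F. ✗
w1: no successors, so []<>p holds vacuously. ✓
w4: no successors, so []<>p holds vacuously. ✓
w5: no successors, so []<>p holds vacuously. ✓
Satisfying worlds: {w1, w4, w5}.

3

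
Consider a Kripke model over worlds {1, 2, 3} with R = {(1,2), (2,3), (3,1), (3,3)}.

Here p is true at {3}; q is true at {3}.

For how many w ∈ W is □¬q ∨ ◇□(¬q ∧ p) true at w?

1: □¬q is T, ◇□(¬q ∧ p) is F. ✓
2: □¬q is F, ◇□(¬q ∧ p) is F. ✗
3: □¬q is F, ◇□(¬q ∧ p) is F. ✗
Satisfying worlds: {1}.

1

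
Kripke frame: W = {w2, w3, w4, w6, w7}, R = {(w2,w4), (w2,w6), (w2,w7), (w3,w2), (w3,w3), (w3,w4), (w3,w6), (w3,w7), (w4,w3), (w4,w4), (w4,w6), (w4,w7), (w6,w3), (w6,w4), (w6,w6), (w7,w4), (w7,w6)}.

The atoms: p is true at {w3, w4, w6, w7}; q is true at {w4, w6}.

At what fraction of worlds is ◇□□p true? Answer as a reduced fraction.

w2: successors {w4, w6, w7}; □□p there: w4:F, w6:F, w7:T. ✓
w3: successors {w2, w3, w4, w6, w7}; □□p there: w2:T, w3:F, w4:F, w6:F, w7:T. ✓
w4: successors {w3, w4, w6, w7}; □□p there: w3:F, w4:F, w6:F, w7:T. ✓
w6: successors {w3, w4, w6}; □□p there: w3:F, w4:F, w6:F. ✗
w7: successors {w4, w6}; □□p there: w4:F, w6:F. ✗
That's 3 of 5 worlds, so 3/5.

3/5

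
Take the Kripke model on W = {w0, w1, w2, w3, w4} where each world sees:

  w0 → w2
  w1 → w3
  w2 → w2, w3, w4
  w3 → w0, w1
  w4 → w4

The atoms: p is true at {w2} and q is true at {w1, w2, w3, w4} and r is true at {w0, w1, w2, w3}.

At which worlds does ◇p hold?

w0: successors {w2}; p there: w2:T. ✓
w1: successors {w3}; p there: w3:F. ✗
w2: successors {w2, w3, w4}; p there: w2:T, w3:F, w4:F. ✓
w3: successors {w0, w1}; p there: w0:F, w1:F. ✗
w4: successors {w4}; p there: w4:F. ✗

{w0, w2}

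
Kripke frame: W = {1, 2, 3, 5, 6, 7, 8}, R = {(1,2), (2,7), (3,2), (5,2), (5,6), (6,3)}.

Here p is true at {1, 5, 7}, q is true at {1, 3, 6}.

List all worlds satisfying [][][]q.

1: successors {2}; [][]q there: 2:T. ✓
2: successors {7}; [][]q there: 7:T. ✓
3: successors {2}; [][]q there: 2:T. ✓
5: successors {2, 6}; [][]q there: 2:T, 6:F. ✗
6: successors {3}; [][]q there: 3:F. ✗
7: no successors, so [][][]q holds vacuously. ✓
8: no successors, so [][][]q holds vacuously. ✓

{1, 2, 3, 7, 8}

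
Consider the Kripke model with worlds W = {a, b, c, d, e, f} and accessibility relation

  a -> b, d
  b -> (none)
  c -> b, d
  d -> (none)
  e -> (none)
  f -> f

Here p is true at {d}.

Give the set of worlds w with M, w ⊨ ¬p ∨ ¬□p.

a: ¬p is T, ¬□p is T. ✓
b: ¬p is T, ¬□p is F. ✓
c: ¬p is T, ¬□p is T. ✓
d: ¬p is F, ¬□p is F. ✗
e: ¬p is T, ¬□p is F. ✓
f: ¬p is T, ¬□p is T. ✓

{a, b, c, e, f}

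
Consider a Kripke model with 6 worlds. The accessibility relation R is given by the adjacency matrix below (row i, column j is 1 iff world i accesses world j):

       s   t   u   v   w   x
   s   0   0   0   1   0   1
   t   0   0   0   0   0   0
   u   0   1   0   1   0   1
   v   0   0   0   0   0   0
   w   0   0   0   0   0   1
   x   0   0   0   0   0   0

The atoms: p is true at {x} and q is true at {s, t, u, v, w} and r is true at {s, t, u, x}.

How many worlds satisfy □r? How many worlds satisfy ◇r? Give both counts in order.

For □r:
s: successors {v, x}; r there: v:F, x:T. ✗
t: no successors, so □r holds vacuously. ✓
u: successors {t, v, x}; r there: t:T, v:F, x:T. ✗
v: no successors, so □r holds vacuously. ✓
w: successors {x}; r there: x:T. ✓
x: no successors, so □r holds vacuously. ✓
— 4 worlds.
For ◇r:
s: successors {v, x}; r there: v:F, x:T. ✓
t: no successors, so ◇r fails. ✗
u: successors {t, v, x}; r there: t:T, v:F, x:T. ✓
v: no successors, so ◇r fails. ✗
w: successors {x}; r there: x:T. ✓
x: no successors, so ◇r fails. ✗
— 3 worlds.

4 and 3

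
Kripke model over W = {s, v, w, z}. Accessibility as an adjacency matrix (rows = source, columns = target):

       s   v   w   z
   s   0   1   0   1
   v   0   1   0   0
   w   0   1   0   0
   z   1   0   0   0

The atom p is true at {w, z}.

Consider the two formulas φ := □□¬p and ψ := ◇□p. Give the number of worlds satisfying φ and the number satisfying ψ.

For □□¬p:
s: successors {v, z}; □¬p there: v:T, z:T. ✓
v: successors {v}; □¬p there: v:T. ✓
w: successors {v}; □¬p there: v:T. ✓
z: successors {s}; □¬p there: s:F. ✗
— 3 worlds.
For ◇□p:
s: successors {v, z}; □p there: v:F, z:F. ✗
v: successors {v}; □p there: v:F. ✗
w: successors {v}; □p there: v:F. ✗
z: successors {s}; □p there: s:F. ✗
— 0 worlds.

3 and 0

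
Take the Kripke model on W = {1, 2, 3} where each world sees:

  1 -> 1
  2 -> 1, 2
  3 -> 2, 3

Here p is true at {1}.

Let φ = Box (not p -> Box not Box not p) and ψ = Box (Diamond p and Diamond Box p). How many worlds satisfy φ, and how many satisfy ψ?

2 and 2

For Box (not p -> Box not Box not p):
1: successors {1}; not p -> Box not Box not p there: 1:T. ✓
2: successors {1, 2}; not p -> Box not Box not p there: 1:T, 2:T. ✓
3: successors {2, 3}; not p -> Box not Box not p there: 2:T, 3:F. ✗
— 2 worlds.
For Box (Diamond p and Diamond Box p):
1: successors {1}; Diamond p and Diamond Box p there: 1:T. ✓
2: successors {1, 2}; Diamond p and Diamond Box p there: 1:T, 2:T. ✓
3: successors {2, 3}; Diamond p and Diamond Box p there: 2:T, 3:F. ✗
— 2 worlds.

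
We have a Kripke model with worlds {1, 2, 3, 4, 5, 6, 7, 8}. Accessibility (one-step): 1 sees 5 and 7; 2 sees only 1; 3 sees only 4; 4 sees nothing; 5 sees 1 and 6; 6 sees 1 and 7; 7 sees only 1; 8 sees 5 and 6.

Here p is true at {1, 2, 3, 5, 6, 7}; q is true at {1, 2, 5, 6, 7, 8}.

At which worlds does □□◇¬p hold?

{3, 4}

1: successors {5, 7}; □◇¬p there: 5:F, 7:F. ✗
2: successors {1}; □◇¬p there: 1:F. ✗
3: successors {4}; □◇¬p there: 4:T. ✓
4: no successors, so □□◇¬p holds vacuously. ✓
5: successors {1, 6}; □◇¬p there: 1:F, 6:F. ✗
6: successors {1, 7}; □◇¬p there: 1:F, 7:F. ✗
7: successors {1}; □◇¬p there: 1:F. ✗
8: successors {5, 6}; □◇¬p there: 5:F, 6:F. ✗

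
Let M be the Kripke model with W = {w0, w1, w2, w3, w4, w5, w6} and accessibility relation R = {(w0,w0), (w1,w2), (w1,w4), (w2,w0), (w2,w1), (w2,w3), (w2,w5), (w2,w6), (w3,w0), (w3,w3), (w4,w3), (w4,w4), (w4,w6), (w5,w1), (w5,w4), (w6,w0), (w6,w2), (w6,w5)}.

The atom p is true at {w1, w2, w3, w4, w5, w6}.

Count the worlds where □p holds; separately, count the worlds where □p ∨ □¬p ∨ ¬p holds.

For □p:
w0: successors {w0}; p there: w0:F. ✗
w1: successors {w2, w4}; p there: w2:T, w4:T. ✓
w2: successors {w0, w1, w3, w5, w6}; p there: w0:F, w1:T, w3:T, w5:T, w6:T. ✗
w3: successors {w0, w3}; p there: w0:F, w3:T. ✗
w4: successors {w3, w4, w6}; p there: w3:T, w4:T, w6:T. ✓
w5: successors {w1, w4}; p there: w1:T, w4:T. ✓
w6: successors {w0, w2, w5}; p there: w0:F, w2:T, w5:T. ✗
— 3 worlds.
For □p ∨ □¬p ∨ ¬p:
w0: □p ∨ □¬p is T, ¬p is T. ✓
w1: □p ∨ □¬p is T, ¬p is F. ✓
w2: □p ∨ □¬p is F, ¬p is F. ✗
w3: □p ∨ □¬p is F, ¬p is F. ✗
w4: □p ∨ □¬p is T, ¬p is F. ✓
w5: □p ∨ □¬p is T, ¬p is F. ✓
w6: □p ∨ □¬p is F, ¬p is F. ✗
— 4 worlds.

3 and 4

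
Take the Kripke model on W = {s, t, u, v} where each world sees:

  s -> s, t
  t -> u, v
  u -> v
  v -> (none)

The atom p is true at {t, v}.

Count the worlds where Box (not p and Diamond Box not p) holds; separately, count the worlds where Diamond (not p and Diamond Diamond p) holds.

For Box (not p and Diamond Box not p):
s: successors {s, t}; not p and Diamond Box not p there: s:F, t:F. ✗
t: successors {u, v}; not p and Diamond Box not p there: u:T, v:F. ✗
u: successors {v}; not p and Diamond Box not p there: v:F. ✗
v: no successors, so Box (not p and Diamond Box not p) holds vacuously. ✓
— 1 world.
For Diamond (not p and Diamond Diamond p):
s: successors {s, t}; not p and Diamond Diamond p there: s:T, t:F. ✓
t: successors {u, v}; not p and Diamond Diamond p there: u:F, v:F. ✗
u: successors {v}; not p and Diamond Diamond p there: v:F. ✗
v: no successors, so Diamond (not p and Diamond Diamond p) fails. ✗
— 1 world.

1 and 1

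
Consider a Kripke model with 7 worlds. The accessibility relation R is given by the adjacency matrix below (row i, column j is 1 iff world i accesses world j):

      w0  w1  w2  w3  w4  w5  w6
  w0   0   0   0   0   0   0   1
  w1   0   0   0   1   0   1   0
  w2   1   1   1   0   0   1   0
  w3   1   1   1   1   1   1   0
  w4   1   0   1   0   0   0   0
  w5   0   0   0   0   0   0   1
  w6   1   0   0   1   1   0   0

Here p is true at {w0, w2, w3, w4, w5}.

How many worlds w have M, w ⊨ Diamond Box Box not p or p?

5

w0: Diamond Box Box not p is F, p is T. ✓
w1: Diamond Box Box not p is F, p is F. ✗
w2: Diamond Box Box not p is F, p is T. ✓
w3: Diamond Box Box not p is F, p is T. ✓
w4: Diamond Box Box not p is F, p is T. ✓
w5: Diamond Box Box not p is F, p is T. ✓
w6: Diamond Box Box not p is F, p is F. ✗
Satisfying worlds: {w0, w2, w3, w4, w5}.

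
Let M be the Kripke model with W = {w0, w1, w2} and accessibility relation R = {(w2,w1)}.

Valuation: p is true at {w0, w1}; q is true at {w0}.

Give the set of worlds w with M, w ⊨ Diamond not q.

{w2}

w0: no successors, so Diamond not q fails. ✗
w1: no successors, so Diamond not q fails. ✗
w2: successors {w1}; not q there: w1:T. ✓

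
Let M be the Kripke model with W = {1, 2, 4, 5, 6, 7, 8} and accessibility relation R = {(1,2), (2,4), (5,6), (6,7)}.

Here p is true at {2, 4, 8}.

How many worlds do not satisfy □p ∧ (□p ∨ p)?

1: □p is T, □p ∨ p is T. ✓
2: □p is T, □p ∨ p is T. ✓
4: □p is T, □p ∨ p is T. ✓
5: □p is F, □p ∨ p is F. ✗
6: □p is F, □p ∨ p is F. ✗
7: □p is T, □p ∨ p is T. ✓
8: □p is T, □p ∨ p is T. ✓
Satisfying worlds: {1, 2, 4, 7, 8}.
So □p ∧ (□p ∨ p) fails at the other 2 worlds.

2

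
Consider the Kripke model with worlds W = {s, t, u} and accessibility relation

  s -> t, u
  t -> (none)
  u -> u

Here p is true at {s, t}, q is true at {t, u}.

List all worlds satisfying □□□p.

s: successors {t, u}; □□p there: t:T, u:F. ✗
t: no successors, so □□□p holds vacuously. ✓
u: successors {u}; □□p there: u:F. ✗

{t}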